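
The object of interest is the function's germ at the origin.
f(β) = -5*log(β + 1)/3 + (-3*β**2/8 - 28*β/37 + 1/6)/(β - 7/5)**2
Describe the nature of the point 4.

Denominator factors: β - 7/5 = 13/5 at β = 4 — none vanishes.
Branch term log(1 - β/(-1)): argument at 4 is 5, nonzero, so 4 is not its branch point (a point on a principal cut is still regular for the continued germ).
So the germ continues analytically to 4.

The point is a regular point.


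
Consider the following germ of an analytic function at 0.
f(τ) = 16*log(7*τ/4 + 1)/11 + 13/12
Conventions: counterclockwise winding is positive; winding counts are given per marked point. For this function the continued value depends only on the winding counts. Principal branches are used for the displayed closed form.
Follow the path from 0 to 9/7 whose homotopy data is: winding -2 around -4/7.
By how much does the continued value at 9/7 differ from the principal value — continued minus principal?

The rational part is single-valued and drops out of the difference; each branch term changes only by its own monodromy.
(16/11)*log(1 - τ/(-4/7)): each positive loop around -4/7 adds 2*pi*i to the log, so winding -2 contributes (16/11)*(-2)*2*pi*i = -(64/11)*pi*i.
Summing the contributions at τ = 9/7 gives -(64/11)*pi*i.

Continued minus principal equals -(64/11)*pi*i.


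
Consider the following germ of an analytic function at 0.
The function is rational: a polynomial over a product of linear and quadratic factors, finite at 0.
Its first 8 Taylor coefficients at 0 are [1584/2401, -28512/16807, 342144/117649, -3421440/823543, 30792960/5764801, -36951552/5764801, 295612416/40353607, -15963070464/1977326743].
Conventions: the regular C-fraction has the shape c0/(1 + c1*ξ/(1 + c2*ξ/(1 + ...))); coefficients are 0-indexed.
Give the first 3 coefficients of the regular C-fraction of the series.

Taylor coefficients (read off): a_0 = 1584/2401, a_1 = -28512/16807, a_2 = 342144/117649.
c0 = a_0 = 1584/2401. Peel one level at a time: if S = 1 + c*ξ/S' with S'(0) = 1, then c is the ξ-coefficient of S and S' = c*ξ/(S - 1).
S_1 = c0/f = 1 + (18/7)*ξ + (108/49)*ξ^2 + ...; c1 = 18/7.
S_2 = c1*ξ/(S_1 - 1) = 1 + (-6/7)*ξ + ...; c2 = -6/7.

The regular C-fraction coefficients are [1584/2401, 18/7, -6/7].


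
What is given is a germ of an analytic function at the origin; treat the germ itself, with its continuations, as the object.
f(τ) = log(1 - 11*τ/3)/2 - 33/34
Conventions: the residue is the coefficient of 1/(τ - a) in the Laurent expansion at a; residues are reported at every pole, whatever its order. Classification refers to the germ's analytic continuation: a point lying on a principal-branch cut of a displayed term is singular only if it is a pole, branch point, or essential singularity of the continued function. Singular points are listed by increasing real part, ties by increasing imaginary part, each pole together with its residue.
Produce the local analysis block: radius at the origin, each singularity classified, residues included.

Branch term (1/2)*log(1 - τ/(3/11)): its argument vanishes at τ = 3/11, a logarithmic branch point, modulus 3/11.
The radius of convergence is the smallest modulus among the singular points: 3/11.

Radius of convergence at 0: 3/11.
At 3/11: a logarithmic branch point.


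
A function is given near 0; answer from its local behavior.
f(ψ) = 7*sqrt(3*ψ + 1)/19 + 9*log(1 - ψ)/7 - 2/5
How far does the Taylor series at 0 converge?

Branch term (9/7)*log(1 - ψ/(1)): its argument vanishes at ψ = 1, a logarithmic branch point, modulus 1.
Branch term (7/19)*sqrt(1 - ψ/(-1/3)): its argument vanishes at ψ = -1/3, a square-root branch point, modulus 1/3.
The radius of convergence is the smallest modulus among the singular points: 1/3.

The radius of convergence is 1/3.


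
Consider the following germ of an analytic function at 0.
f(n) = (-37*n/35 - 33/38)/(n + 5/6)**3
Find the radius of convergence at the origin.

The radius of convergence is 5/6.

Denominator factor (n + 5/6)^3: pole of order 3 at -5/6, modulus 5/6.
The radius of convergence is the smallest modulus among the singular points: 5/6.


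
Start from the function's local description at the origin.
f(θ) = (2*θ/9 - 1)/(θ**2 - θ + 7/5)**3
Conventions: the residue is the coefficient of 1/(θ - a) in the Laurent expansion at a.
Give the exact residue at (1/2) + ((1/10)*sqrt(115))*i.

The residue is ((400/36501)*sqrt(115))*i.

The factor θ**2 - θ + 7/5 splits as (θ - a)(θ - a') with a = (1/2) + ((1/10)*sqrt(115))*i, a' = (1/2) - ((1/10)*sqrt(115))*i. At the order-3 pole a set g(θ) = (θ - a)^3*f(θ) = [2*θ/9 - 1] / (θ - a')^3.
Order-3 pole: residue = g''(a)/2; g''((1/2) + ((1/10)*sqrt(115))*i) = ((800/36501)*sqrt(115))*i, so the residue is ((400/36501)*sqrt(115))*i.


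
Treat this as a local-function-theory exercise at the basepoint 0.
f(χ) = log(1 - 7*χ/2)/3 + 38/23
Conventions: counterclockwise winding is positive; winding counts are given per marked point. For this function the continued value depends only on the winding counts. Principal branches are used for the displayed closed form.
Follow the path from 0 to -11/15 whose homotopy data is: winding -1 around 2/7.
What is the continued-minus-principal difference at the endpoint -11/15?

The rational part is single-valued and drops out of the difference; each branch term changes only by its own monodromy.
(1/3)*log(1 - χ/(2/7)): each positive loop around 2/7 adds 2*pi*i to the log, so winding -1 contributes (1/3)*(-1)*2*pi*i = -(2/3)*pi*i.
Summing the contributions at χ = -11/15 gives -(2/3)*pi*i.

Continued minus principal equals -(2/3)*pi*i.


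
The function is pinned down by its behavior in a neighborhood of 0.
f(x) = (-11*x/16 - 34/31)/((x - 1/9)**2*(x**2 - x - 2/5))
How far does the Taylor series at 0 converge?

Denominator factor (x - 1/9)^2: pole of order 2 at 1/9, modulus 1/9.
Denominator factor (x**2 - x - 2/5): discriminant 13/5, real irrational roots 1/2 + (1/10)*sqrt(65) and 1/2 - (1/10)*sqrt(65); poles of order 1, moduli 1/2 + (1/10)*sqrt(65) and -1/2 + (1/10)*sqrt(65).
The radius of convergence is the smallest modulus among the singular points: 1/9.

The radius of convergence is 1/9.


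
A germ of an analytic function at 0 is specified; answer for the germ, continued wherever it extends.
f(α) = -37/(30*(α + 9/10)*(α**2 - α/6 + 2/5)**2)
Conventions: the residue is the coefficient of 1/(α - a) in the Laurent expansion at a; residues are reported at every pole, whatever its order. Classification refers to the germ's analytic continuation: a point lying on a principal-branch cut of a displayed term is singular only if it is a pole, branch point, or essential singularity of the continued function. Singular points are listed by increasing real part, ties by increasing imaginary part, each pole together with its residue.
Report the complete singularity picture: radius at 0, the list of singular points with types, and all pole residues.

Radius of convergence at 0: (1/5)*sqrt(10).
At -9/10: a pole of order 1; residue -4625/6936.
At (1/12) - ((1/60)*sqrt(1415))*i: a pole of order 2; residue (4625/13872) - ((42164645/1110994608)*sqrt(1415))*i.
At (1/12) + ((1/60)*sqrt(1415))*i: a pole of order 2; residue (4625/13872) + ((42164645/1110994608)*sqrt(1415))*i.


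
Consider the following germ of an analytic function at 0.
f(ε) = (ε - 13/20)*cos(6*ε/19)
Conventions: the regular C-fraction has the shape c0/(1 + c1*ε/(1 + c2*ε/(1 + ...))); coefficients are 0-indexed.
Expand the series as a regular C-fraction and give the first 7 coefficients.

Taylor coefficients (expand at 0): a_0 = -13/20, a_1 = 1, a_2 = 117/3610, a_3 = -18/361, a_4 = -351/1303210, a_5 = 54/130321, a_6 = 1053/1176147025.
c0 = a_0 = -13/20. Peel one level at a time: if S = 1 + c*ε/S' with S'(0) = 1, then c is the ε-coefficient of S and S' = c*ε/(S - 1).
S_1 = c0/f = 1 + (20/13)*ε + (147442/61009)*ε^2 + ...; c1 = 20/13.
S_2 = c1*ε/(S_1 - 1) = 1 + (-73721/46930)*ε + (663489/13032100)*ε^2 + ...; c2 = -73721/46930.
S_3 = c2*ε/(S_2 - 1) = 1 + (117/3610)*ε + (-22815/26613281)*ε^2 + ...; c3 = 117/3610.
S_4 = c3*ε/(S_3 - 1) = 1 + (1950/73721)*ε + (-217360500/5434785841)*ε^2 + ...; c4 = 1950/73721.
S_5 = c4*ε/(S_4 - 1) = 1 + (1449070/958373)*ε + (261669264641/112441112225)*ε^2 + ...; c5 = 1449070/958373.
S_6 = c5*ε/(S_5 - 1) = 1 + (-261669264641/170012137750)*ε + ...; c6 = -261669264641/170012137750.

The regular C-fraction coefficients are [-13/20, 20/13, -73721/46930, 117/3610, 1950/73721, 1449070/958373, -261669264641/170012137750].


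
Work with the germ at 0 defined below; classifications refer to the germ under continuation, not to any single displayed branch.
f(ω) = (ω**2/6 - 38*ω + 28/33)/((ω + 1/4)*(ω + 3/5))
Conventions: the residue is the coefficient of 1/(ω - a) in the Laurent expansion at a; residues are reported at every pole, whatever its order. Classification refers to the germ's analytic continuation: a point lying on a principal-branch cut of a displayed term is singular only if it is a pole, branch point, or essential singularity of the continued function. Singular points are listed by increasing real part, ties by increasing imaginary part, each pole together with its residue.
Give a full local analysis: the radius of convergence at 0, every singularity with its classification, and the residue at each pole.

Denominator factor (ω + 1/4): pole of order 1 at -1/4, modulus 1/4.
Denominator factor (ω + 3/5): pole of order 1 at -3/5, modulus 3/5.
The radius of convergence is the smallest modulus among the singular points: 1/4.
At the order-1 pole -3/5 set g(ω) = (ω - (-3/5))*f(ω) = (ω**2/6 - 38*ω + 28/33)/(ω + 1/4).
Simple pole: residue = g(a) at a = -3/5, which is -78238/1155.
At the order-1 pole -1/4 set g(ω) = (ω - (-1/4))*f(ω) = (ω**2/6 - 38*ω + 28/33)/(ω + 3/5).
Simple pole: residue = g(a) at a = -1/4, which is 54695/1848.
List the singular points by increasing real part (a conjugate pair: the negative imaginary part first).

Radius of convergence at 0: 1/4.
At -3/5: a pole of order 1; residue -78238/1155.
At -1/4: a pole of order 1; residue 54695/1848.


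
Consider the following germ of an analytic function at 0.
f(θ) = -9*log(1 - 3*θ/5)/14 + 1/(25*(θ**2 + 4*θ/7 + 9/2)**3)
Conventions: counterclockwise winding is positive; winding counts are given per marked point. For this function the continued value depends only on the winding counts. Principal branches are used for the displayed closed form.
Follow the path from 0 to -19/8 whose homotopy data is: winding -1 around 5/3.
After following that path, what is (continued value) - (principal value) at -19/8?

The rational part is single-valued and drops out of the difference; each branch term changes only by its own monodromy.
(-9/14)*log(1 - θ/(5/3)): each positive loop around 5/3 adds 2*pi*i to the log, so winding -1 contributes (-9/14)*(-1)*2*pi*i = (9/7)*pi*i.
Summing the contributions at θ = -19/8 gives (9/7)*pi*i.

Continued minus principal equals (9/7)*pi*i.


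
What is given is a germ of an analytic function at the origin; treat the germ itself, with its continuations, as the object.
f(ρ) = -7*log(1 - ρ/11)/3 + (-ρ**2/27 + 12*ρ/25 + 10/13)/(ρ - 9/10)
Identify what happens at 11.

The term (-7/3)*log(1 - ρ/(11)) has argument 1 - 11/(11) = 0 at 11: a logarithmic (infinitely-sheeted) branch point; the remaining terms are analytic or single-valued there.

The point is a logarithmic branch point.


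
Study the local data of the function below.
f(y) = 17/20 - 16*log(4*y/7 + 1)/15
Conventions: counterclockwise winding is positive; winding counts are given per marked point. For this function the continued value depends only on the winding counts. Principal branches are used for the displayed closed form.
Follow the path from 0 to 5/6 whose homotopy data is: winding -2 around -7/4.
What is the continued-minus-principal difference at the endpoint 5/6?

Continued minus principal equals (64/15)*pi*i.

The rational part is single-valued and drops out of the difference; each branch term changes only by its own monodromy.
(-16/15)*log(1 - y/(-7/4)): each positive loop around -7/4 adds 2*pi*i to the log, so winding -2 contributes (-16/15)*(-2)*2*pi*i = (64/15)*pi*i.
Summing the contributions at y = 5/6 gives (64/15)*pi*i.


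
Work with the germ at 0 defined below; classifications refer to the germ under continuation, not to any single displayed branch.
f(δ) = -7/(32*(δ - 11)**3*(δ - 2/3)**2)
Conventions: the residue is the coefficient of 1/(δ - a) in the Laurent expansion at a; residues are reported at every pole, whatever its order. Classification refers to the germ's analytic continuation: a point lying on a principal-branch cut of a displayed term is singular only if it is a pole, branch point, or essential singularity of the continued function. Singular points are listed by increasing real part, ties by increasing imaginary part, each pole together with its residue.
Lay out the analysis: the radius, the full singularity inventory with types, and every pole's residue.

Radius of convergence at 0: 2/3.
At 2/3: a pole of order 2; residue 1701/29552672.
At 11: a pole of order 3; residue -1701/29552672.

Denominator factor (δ - 2/3)^2: pole of order 2 at 2/3, modulus 2/3.
Denominator factor (δ - 11)^3: pole of order 3 at 11, modulus 11.
The radius of convergence is the smallest modulus among the singular points: 2/3.
At the order-2 pole 2/3 set g(δ) = (δ - (2/3))^2*f(δ) = -7/(32*(δ - 11)**3).
Order-2 pole: residue = g'(a); g'(2/3) = 1701/29552672, so the residue is 1701/29552672.
At the order-3 pole 11 set g(δ) = (δ - (11))^3*f(δ) = -7/(32*(δ - 2/3)**2).
Order-3 pole: residue = g''(a)/2; g''(11) = -1701/14776336, so the residue is -1701/29552672.
List the singular points by increasing real part (a conjugate pair: the negative imaginary part first).


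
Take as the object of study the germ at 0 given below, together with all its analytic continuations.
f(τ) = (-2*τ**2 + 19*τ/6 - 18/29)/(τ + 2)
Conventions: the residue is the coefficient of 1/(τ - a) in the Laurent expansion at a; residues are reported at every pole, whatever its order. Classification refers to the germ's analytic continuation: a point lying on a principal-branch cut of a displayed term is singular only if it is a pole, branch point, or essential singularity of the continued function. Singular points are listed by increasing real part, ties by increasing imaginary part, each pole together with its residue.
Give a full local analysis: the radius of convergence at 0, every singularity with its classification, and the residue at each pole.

Denominator factor (τ + 2): pole of order 1 at -2, modulus 2.
The radius of convergence is the smallest modulus among the singular points: 2.
At the order-1 pole -2 set g(τ) = (τ - (-2))*f(τ) = -2*τ**2 + 19*τ/6 - 18/29.
Simple pole: residue = g(a) at a = -2, which is -1301/87.

Radius of convergence at 0: 2.
At -2: a pole of order 1; residue -1301/87.


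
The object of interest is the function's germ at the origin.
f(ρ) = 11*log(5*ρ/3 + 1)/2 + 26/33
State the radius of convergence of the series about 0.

Branch term (11/2)*log(1 - ρ/(-3/5)): its argument vanishes at ρ = -3/5, a logarithmic branch point, modulus 3/5.
The radius of convergence is the smallest modulus among the singular points: 3/5.

The radius of convergence is 3/5.


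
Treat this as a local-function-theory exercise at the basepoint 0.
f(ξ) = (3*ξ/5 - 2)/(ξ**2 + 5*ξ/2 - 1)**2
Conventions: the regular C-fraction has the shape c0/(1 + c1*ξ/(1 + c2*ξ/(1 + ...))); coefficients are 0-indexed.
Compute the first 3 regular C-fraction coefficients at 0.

Taylor coefficients (expand at 0): a_0 = -2, a_1 = -47/5, a_2 = -77/2.
c0 = a_0 = -2. Peel one level at a time: if S = 1 + c*ξ/S' with S'(0) = 1, then c is the ξ-coefficient of S and S' = c*ξ/(S - 1).
S_1 = c0/f = 1 + (-47/10)*ξ + (71/25)*ξ^2 + ...; c1 = -47/10.
S_2 = c1*ξ/(S_1 - 1) = 1 + (142/235)*ξ + ...; c2 = 142/235.

The regular C-fraction coefficients are [-2, -47/10, 142/235].


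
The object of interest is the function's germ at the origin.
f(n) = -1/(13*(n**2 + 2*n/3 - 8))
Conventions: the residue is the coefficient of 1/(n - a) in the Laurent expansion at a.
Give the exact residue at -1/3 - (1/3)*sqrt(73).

The residue is (3/1898)*sqrt(73).

The factor n**2 + 2*n/3 - 8 splits as (n - a)(n - a') with a = -1/3 - (1/3)*sqrt(73), a' = -1/3 + (1/3)*sqrt(73). At the order-1 pole a set g(n) = (n - a)*f(n) = [-1/13] / (n - a').
Simple pole: residue = g(a) at a = -1/3 - (1/3)*sqrt(73), which is (3/1898)*sqrt(73).


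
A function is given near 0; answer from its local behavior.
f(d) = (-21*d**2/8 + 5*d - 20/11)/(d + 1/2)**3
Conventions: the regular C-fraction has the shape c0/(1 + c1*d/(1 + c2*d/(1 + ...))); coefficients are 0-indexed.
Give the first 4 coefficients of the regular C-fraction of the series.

The regular C-fraction coefficients are [-160/11, 35/4, -5539/1400, 10393121/7754600].

Taylor coefficients (expand at 0): a_0 = -160/11, a_1 = 1400/11, a_2 = -6711/11, a_3 = 24746/11.
c0 = a_0 = -160/11. Peel one level at a time: if S = 1 + c*d/S' with S'(0) = 1, then c is the d-coefficient of S and S' = c*d/(S - 1).
S_1 = c0/f = 1 + (35/4)*d + (5539/160)*d^2 + ...; c1 = 35/4.
S_2 = c1*d/(S_1 - 1) = 1 + (-5539/1400)*d + (10393121/1960000)*d^2 + ...; c2 = -5539/1400.
S_3 = c2*d/(S_2 - 1) = 1 + (10393121/7754600)*d + ...; c3 = 10393121/7754600.


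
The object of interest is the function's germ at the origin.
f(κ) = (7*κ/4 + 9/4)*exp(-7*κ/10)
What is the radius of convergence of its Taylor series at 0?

The factor exp(-7*κ/10) is entire and contributes no finite singular point.
The polynomial part has no poles.
No finite singular points: the Taylor series at 0 converges everywhere.

The radius of convergence is infinite.


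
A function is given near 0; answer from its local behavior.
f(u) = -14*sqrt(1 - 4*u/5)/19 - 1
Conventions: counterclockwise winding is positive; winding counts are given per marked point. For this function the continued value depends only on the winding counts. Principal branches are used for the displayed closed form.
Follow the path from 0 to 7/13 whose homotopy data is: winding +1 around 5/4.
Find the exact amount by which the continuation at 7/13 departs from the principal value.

Continued minus principal equals (28/1235)*sqrt(2405).

The rational part is single-valued and drops out of the difference; each branch term changes only by its own monodromy.
(-14/19)*sqrt(1 - u/(5/4)): winding +1 is odd, the square root flips sign, contributing -2*(-14/19)*sqrt(1 - (7/13)/(5/4)) = -2*(-14/19)*sqrt(37/65) = (28/1235)*sqrt(2405).
Summing the contributions at u = 7/13 gives (28/1235)*sqrt(2405).


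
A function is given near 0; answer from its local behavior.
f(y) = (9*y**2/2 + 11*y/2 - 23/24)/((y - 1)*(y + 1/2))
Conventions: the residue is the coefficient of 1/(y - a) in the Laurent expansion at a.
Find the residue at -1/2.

The residue is 31/18.

At the order-1 pole -1/2 set g(y) = (y - (-1/2))*f(y) = (9*y**2/2 + 11*y/2 - 23/24)/(y - 1).
Simple pole: residue = g(a) at a = -1/2, which is 31/18.


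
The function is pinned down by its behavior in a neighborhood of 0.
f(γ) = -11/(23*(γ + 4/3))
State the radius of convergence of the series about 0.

The radius of convergence is 4/3.

Denominator factor (γ + 4/3): pole of order 1 at -4/3, modulus 4/3.
The radius of convergence is the smallest modulus among the singular points: 4/3.


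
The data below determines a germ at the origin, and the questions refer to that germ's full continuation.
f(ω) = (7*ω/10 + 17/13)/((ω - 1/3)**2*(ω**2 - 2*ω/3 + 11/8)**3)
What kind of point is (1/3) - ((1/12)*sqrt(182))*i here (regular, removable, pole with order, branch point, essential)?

The denominator factor ω**2 - 2*ω/3 + 11/8 vanishes at (1/3) - ((1/12)*sqrt(182))*i and appears to the power 3; the numerator there equals (601/390) - ((7/120)*sqrt(182))*i, nonzero, and no other factor vanishes.
Hence a pole whose order is the multiplicity, 3.

The point is a pole of order 3.


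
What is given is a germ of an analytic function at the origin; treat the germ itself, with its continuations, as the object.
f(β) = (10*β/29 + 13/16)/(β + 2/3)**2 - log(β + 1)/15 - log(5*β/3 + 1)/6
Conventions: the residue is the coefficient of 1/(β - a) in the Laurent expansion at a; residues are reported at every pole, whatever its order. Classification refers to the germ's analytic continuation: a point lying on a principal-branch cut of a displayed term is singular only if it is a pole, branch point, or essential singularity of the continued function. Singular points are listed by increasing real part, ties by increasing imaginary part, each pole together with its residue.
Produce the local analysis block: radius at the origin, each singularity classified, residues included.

Denominator factor (β + 2/3)^2: pole of order 2 at -2/3, modulus 2/3.
Branch term (-1/15)*log(1 - β/(-1)): its argument vanishes at β = -1, a logarithmic branch point, modulus 1.
Branch term (-1/6)*log(1 - β/(-3/5)): its argument vanishes at β = -3/5, a logarithmic branch point, modulus 3/5.
The radius of convergence is the smallest modulus among the singular points: 3/5.
The branch terms are analytic at -2/3 and contribute nothing to the residue; only the rational part matters.
At the order-2 pole -2/3 set g(β) = (β - (-2/3))^2*(rational part) = 10*β/29 + 13/16.
Order-2 pole: residue = g'(a); g'(-2/3) = 10/29, so the residue is 10/29.
List the singular points by increasing real part (a conjugate pair: the negative imaginary part first).

Radius of convergence at 0: 3/5.
At -1: a logarithmic branch point.
At -2/3: a pole of order 2; residue 10/29.
At -3/5: a logarithmic branch point.


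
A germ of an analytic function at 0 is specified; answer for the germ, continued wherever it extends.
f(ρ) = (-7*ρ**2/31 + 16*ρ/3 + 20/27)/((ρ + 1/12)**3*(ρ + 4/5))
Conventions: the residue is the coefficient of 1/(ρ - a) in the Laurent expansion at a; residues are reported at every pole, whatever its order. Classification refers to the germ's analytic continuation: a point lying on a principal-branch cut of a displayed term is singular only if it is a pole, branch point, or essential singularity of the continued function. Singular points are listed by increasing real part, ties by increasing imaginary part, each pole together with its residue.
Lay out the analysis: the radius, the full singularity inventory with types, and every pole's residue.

Radius of convergence at 0: 1/12.
At -4/5: a pole of order 1; residue 24577280/2464717.
At -1/12: a pole of order 3; residue -24577280/2464717.

Denominator factor (ρ + 1/12)^3: pole of order 3 at -1/12, modulus 1/12.
Denominator factor (ρ + 4/5): pole of order 1 at -4/5, modulus 4/5.
The radius of convergence is the smallest modulus among the singular points: 1/12.
At the order-1 pole -4/5 set g(ρ) = (ρ - (-4/5))*f(ρ) = (-7*ρ**2/31 + 16*ρ/3 + 20/27)/(ρ + 1/12)**3.
Simple pole: residue = g(a) at a = -4/5, which is 24577280/2464717.
At the order-3 pole -1/12 set g(ρ) = (ρ - (-1/12))^3*f(ρ) = (-7*ρ**2/31 + 16*ρ/3 + 20/27)/(ρ + 4/5).
Order-3 pole: residue = g''(a)/2; g''(-1/12) = -49154560/2464717, so the residue is -24577280/2464717.
List the singular points by increasing real part (a conjugate pair: the negative imaginary part first).


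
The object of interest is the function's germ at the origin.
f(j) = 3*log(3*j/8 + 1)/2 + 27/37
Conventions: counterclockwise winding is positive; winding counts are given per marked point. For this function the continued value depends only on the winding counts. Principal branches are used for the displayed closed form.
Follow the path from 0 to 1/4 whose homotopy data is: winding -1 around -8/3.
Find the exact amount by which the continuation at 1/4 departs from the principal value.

The rational part is single-valued and drops out of the difference; each branch term changes only by its own monodromy.
(3/2)*log(1 - j/(-8/3)): each positive loop around -8/3 adds 2*pi*i to the log, so winding -1 contributes (3/2)*(-1)*2*pi*i = -(3)*pi*i.
Summing the contributions at j = 1/4 gives -(3)*pi*i.

Continued minus principal equals -(3)*pi*i.


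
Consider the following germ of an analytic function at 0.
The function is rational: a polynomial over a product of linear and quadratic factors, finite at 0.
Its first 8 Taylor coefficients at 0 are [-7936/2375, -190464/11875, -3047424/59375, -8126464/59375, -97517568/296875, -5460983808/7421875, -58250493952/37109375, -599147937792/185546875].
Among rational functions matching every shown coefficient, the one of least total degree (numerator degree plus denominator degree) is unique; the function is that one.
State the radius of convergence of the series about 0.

The radius of convergence is 5/8.

No rational of total degree below 3 reproduces all 8 coefficients; solving the [0/3] Pade equations on them gives f(λ) = 31/(38*(λ - 5/8)**3), whose expansion matches every shown term.
Denominator factor (λ - 5/8)^3: pole of order 3 at 5/8, modulus 5/8.
The radius of convergence is the smallest modulus among the singular points: 5/8.


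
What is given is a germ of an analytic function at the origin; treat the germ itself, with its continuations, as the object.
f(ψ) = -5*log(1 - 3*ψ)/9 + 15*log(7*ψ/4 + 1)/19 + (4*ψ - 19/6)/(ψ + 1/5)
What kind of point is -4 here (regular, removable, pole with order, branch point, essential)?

The point is a regular point.

Denominator factors: ψ + 1/5 = -19/5 at ψ = -4 — none vanishes.
Branch term log(1 - ψ/(-4/7)): argument at -4 is -6, nonzero, so -4 is not its branch point (a point on a principal cut is still regular for the continued germ).
Branch term log(1 - ψ/(1/3)): argument at -4 is 13, nonzero, so -4 is not its branch point (a point on a principal cut is still regular for the continued germ).
So the germ continues analytically to -4.


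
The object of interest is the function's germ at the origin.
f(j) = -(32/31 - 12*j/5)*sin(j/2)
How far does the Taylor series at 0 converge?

The factor -sin(j/2) is entire and contributes no finite singular point.
The polynomial part has no poles.
No finite singular points: the Taylor series at 0 converges everywhere.

The radius of convergence is infinite.


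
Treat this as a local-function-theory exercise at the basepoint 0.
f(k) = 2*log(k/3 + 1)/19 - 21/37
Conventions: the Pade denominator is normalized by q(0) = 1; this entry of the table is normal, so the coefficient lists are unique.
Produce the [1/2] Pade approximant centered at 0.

The Pade approximant has numerator coefficients [-21/37, -58034/529359]; denominator coefficients [1, 64/251, 37/6777].

Taylor coefficients needed (expand at 0): a_0 = -21/37, a_1 = 2/57, a_2 = -1/171, a_3 = 2/1539.
Write the denominator as Q(k) = 1 + q1*k + q2*k^2. Requiring Q*f - P = O(k^4) with deg P <= 1 kills the coefficients of k^2..k^3 in Q*f:
  k^2: a_2 + q1*a_1 + q2*a_0 = 0, i.e. -1/171 + (2/57)*q1 + (-21/37)*q2 = 0.
  k^3: a_3 + q1*a_2 + q2*a_1 = 0, i.e. 2/1539 + (-1/171)*q1 + (2/57)*q2 = 0.
Solving this linear system: q1 = 64/251, q2 = 37/6777.
The numerator is Q*f truncated at degree 1: P0 = a_0 = -21/37; P1 = a_1 + q1*a_0 = -58034/529359.


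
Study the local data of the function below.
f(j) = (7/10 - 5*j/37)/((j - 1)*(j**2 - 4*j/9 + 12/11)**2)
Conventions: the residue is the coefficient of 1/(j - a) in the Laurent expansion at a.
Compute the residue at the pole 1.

The residue is 2048409/9830530.

At the order-1 pole 1 set g(j) = (j - (1))*f(j) = (7/10 - 5*j/37)/(j**2 - 4*j/9 + 12/11)**2.
Simple pole: residue = g(a) at a = 1, which is 2048409/9830530.


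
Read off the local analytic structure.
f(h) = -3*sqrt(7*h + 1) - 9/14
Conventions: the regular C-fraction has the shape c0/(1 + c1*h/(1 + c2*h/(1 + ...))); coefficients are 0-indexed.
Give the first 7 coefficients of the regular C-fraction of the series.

The regular C-fraction coefficients are [-51/14, -49/17, 315/68, 119/180, 511/180, 315/292, 707/292].

Taylor coefficients (expand at 0): a_0 = -51/14, a_1 = -21/2, a_2 = 147/8, a_3 = -1029/16, a_4 = 36015/128, a_5 = -352947/256, a_6 = 7411887/1024.
c0 = a_0 = -51/14. Peel one level at a time: if S = 1 + c*h/S' with S'(0) = 1, then c is the h-coefficient of S and S' = c*h/(S - 1).
S_1 = c0/f = 1 + (-49/17)*h + (15435/1156)*h^2 + ...; c1 = -49/17.
S_2 = c1*h/(S_1 - 1) = 1 + (315/68)*h + (-49/16)*h^2 + ...; c2 = 315/68.
S_3 = c2*h/(S_2 - 1) = 1 + (119/180)*h + (-60809/32400)*h^2 + ...; c3 = 119/180.
S_4 = c3*h/(S_3 - 1) = 1 + (511/180)*h + (-49/16)*h^2 + ...; c4 = 511/180.
S_5 = c4*h/(S_4 - 1) = 1 + (315/292)*h + (-222705/85264)*h^2 + ...; c5 = 315/292.
S_6 = c5*h/(S_5 - 1) = 1 + (707/292)*h + ...; c6 = 707/292.


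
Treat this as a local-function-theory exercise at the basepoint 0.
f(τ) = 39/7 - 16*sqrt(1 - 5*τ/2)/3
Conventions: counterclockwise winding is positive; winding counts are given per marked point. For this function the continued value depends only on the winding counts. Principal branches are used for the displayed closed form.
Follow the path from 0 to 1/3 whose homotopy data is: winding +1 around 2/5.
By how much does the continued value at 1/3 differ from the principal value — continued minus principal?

Continued minus principal equals (16/9)*sqrt(6).

The rational part is single-valued and drops out of the difference; each branch term changes only by its own monodromy.
(-16/3)*sqrt(1 - τ/(2/5)): winding +1 is odd, the square root flips sign, contributing -2*(-16/3)*sqrt(1 - (1/3)/(2/5)) = -2*(-16/3)*sqrt(1/6) = (16/9)*sqrt(6).
Summing the contributions at τ = 1/3 gives (16/9)*sqrt(6).


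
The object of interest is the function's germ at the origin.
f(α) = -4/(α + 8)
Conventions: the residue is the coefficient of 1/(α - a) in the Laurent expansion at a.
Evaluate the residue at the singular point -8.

At the order-1 pole -8 set g(α) = (α - (-8))*f(α) = -4.
Simple pole: residue = g(a) at a = -8, which is -4.

The residue is -4.


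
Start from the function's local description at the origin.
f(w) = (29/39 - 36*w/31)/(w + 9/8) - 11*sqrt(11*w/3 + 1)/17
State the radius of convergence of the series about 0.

Denominator factor (w + 9/8): pole of order 1 at -9/8, modulus 9/8.
Branch term (-11/17)*sqrt(1 - w/(-3/11)): its argument vanishes at w = -3/11, a square-root branch point, modulus 3/11.
The radius of convergence is the smallest modulus among the singular points: 3/11.

The radius of convergence is 3/11.


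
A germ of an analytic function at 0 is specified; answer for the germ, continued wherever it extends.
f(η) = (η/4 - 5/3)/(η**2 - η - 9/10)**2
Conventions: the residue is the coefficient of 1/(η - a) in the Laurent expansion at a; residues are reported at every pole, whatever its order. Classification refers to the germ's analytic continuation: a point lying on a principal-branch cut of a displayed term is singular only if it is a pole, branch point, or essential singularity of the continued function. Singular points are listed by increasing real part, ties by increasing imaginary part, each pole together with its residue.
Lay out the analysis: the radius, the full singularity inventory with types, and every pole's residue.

Denominator factor (η**2 - η - 9/10)^2: discriminant 23/5, real irrational roots 1/2 + (1/10)*sqrt(115) and 1/2 - (1/10)*sqrt(115); poles of order 2, moduli 1/2 + (1/10)*sqrt(115) and -1/2 + (1/10)*sqrt(115).
The radius of convergence is the smallest modulus among the singular points: -1/2 + (1/10)*sqrt(115).
The factor η**2 - η - 9/10 splits as (η - a)(η - a') with a = 1/2 - (1/10)*sqrt(115), a' = 1/2 + (1/10)*sqrt(115). At the order-2 pole a set g(η) = (η - a)^2*f(η) = [η/4 - 5/3] / (η - a')^2.
Order-2 pole: residue = g'(a); g'(1/2 - (1/10)*sqrt(115)) = -(185/6348)*sqrt(115), so the residue is -(185/6348)*sqrt(115).
The factor η**2 - η - 9/10 splits as (η - a)(η - a') with a = 1/2 + (1/10)*sqrt(115), a' = 1/2 - (1/10)*sqrt(115). At the order-2 pole a set g(η) = (η - a)^2*f(η) = [η/4 - 5/3] / (η - a')^2.
Order-2 pole: residue = g'(a); g'(1/2 + (1/10)*sqrt(115)) = (185/6348)*sqrt(115), so the residue is (185/6348)*sqrt(115).
List the singular points by increasing real part (a conjugate pair: the negative imaginary part first).

Radius of convergence at 0: -1/2 + (1/10)*sqrt(115).
At 1/2 - (1/10)*sqrt(115): a pole of order 2; residue -(185/6348)*sqrt(115).
At 1/2 + (1/10)*sqrt(115): a pole of order 2; residue (185/6348)*sqrt(115).


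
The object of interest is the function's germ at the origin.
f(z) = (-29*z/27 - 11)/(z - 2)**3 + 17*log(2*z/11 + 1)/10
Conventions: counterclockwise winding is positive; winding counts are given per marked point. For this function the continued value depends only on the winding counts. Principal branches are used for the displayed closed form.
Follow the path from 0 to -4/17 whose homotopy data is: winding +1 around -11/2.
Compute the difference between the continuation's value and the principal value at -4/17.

The rational part is single-valued and drops out of the difference; each branch term changes only by its own monodromy.
(17/10)*log(1 - z/(-11/2)): each positive loop around -11/2 adds 2*pi*i to the log, so winding +1 contributes (17/10)*(1)*2*pi*i = (17/5)*pi*i.
Summing the contributions at z = -4/17 gives (17/5)*pi*i.

Continued minus principal equals (17/5)*pi*i.


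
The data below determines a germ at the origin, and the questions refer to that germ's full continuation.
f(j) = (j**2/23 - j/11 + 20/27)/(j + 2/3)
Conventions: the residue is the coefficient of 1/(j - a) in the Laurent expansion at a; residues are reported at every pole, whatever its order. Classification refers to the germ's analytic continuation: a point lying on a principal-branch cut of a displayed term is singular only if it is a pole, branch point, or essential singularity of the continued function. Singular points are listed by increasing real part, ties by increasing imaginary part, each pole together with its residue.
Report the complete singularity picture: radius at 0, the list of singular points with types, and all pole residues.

Radius of convergence at 0: 2/3.
At -2/3: a pole of order 1; residue 5606/6831.

Denominator factor (j + 2/3): pole of order 1 at -2/3, modulus 2/3.
The radius of convergence is the smallest modulus among the singular points: 2/3.
At the order-1 pole -2/3 set g(j) = (j - (-2/3))*f(j) = j**2/23 - j/11 + 20/27.
Simple pole: residue = g(a) at a = -2/3, which is 5606/6831.


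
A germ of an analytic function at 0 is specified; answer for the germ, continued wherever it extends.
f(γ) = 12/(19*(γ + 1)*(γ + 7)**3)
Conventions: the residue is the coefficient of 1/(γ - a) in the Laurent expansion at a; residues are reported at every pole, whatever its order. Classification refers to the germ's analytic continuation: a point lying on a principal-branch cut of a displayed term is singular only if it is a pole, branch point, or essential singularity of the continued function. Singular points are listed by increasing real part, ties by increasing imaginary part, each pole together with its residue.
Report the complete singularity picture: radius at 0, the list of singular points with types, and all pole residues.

Denominator factor (γ + 1): pole of order 1 at -1, modulus 1.
Denominator factor (γ + 7)^3: pole of order 3 at -7, modulus 7.
The radius of convergence is the smallest modulus among the singular points: 1.
At the order-3 pole -7 set g(γ) = (γ - (-7))^3*f(γ) = 12/(19*(γ + 1)).
Order-3 pole: residue = g''(a)/2; g''(-7) = -1/171, so the residue is -1/342.
At the order-1 pole -1 set g(γ) = (γ - (-1))*f(γ) = 12/(19*(γ + 7)**3).
Simple pole: residue = g(a) at a = -1, which is 1/342.
List the singular points by increasing real part (a conjugate pair: the negative imaginary part first).

Radius of convergence at 0: 1.
At -7: a pole of order 3; residue -1/342.
At -1: a pole of order 1; residue 1/342.


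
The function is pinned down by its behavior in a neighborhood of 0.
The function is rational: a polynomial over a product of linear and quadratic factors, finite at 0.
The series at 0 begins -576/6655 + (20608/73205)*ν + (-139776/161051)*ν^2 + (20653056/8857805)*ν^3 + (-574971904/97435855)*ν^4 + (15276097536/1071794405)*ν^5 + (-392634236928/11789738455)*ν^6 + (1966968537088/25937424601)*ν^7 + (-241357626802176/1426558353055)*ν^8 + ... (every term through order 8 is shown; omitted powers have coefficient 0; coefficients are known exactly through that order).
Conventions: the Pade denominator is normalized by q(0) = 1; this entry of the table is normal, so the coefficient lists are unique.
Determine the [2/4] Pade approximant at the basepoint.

The Pade approximant has numerator coefficients [-576/6655, -3023440768/42551491015, -1101542912/25530894609]; denominator coefficients [1, 859497956/210999129, 2878028696/773663473, -15389557664/8510298203, -41561817536/25530894609].

Taylor coefficients needed (read off): a_0 = -576/6655, a_1 = 20608/73205, a_2 = -139776/161051, a_3 = 20653056/8857805, a_4 = -574971904/97435855, a_5 = 15276097536/1071794405, a_6 = -392634236928/11789738455.
Write the denominator as Q(ν) = 1 + q1*ν + q2*ν^2 + q3*ν^3 + q4*ν^4. Requiring Q*f - P = O(ν^7) with deg P <= 2 kills the coefficients of ν^3..ν^6 in Q*f:
  ν^3: a_3 + q1*a_2 + q2*a_1 + q3*a_0 = 0, i.e. 20653056/8857805 + (-139776/161051)*q1 + (20608/73205)*q2 + (-576/6655)*q3 = 0.
  ν^4: a_4 + q1*a_3 + q2*a_2 + q3*a_1 + q4*a_0 = 0, i.e. -574971904/97435855 + (20653056/8857805)*q1 + (-139776/161051)*q2 + (20608/73205)*q3 + (-576/6655)*q4 = 0.
  ν^5: a_5 + q1*a_4 + q2*a_3 + q3*a_2 + q4*a_1 = 0, i.e. 15276097536/1071794405 + (-574971904/97435855)*q1 + (20653056/8857805)*q2 + (-139776/161051)*q3 + (20608/73205)*q4 = 0.
  ν^6: a_6 + q1*a_5 + q2*a_4 + q3*a_3 + q4*a_2 = 0, i.e. -392634236928/11789738455 + (15276097536/1071794405)*q1 + (-574971904/97435855)*q2 + (20653056/8857805)*q3 + (-139776/161051)*q4 = 0.
Solving this linear system: q1 = 859497956/210999129, q2 = 2878028696/773663473, q3 = -15389557664/8510298203, q4 = -41561817536/25530894609.
The numerator is Q*f truncated at degree 2: P0 = a_0 = -576/6655; P1 = a_1 + q1*a_0 = -3023440768/42551491015; P2 = a_2 + q1*a_1 + q2*a_0 = -1101542912/25530894609.


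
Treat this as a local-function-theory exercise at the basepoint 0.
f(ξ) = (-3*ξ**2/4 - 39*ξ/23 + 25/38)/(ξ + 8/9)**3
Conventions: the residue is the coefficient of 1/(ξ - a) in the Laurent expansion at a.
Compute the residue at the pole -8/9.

At the order-3 pole -8/9 set g(ξ) = (ξ - (-8/9))^3*f(ξ) = -3*ξ**2/4 - 39*ξ/23 + 25/38.
Order-3 pole: residue = g''(a)/2; g''(-8/9) = -3/2, so the residue is -3/4.

The residue is -3/4.


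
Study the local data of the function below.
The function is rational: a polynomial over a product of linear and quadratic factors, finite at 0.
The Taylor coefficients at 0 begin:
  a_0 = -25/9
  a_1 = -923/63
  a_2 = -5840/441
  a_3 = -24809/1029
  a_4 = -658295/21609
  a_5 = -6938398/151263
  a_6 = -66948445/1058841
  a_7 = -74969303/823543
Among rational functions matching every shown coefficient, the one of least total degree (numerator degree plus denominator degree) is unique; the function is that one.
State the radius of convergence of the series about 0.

The radius of convergence is -5/14 + (1/14)*sqrt(221).

No rational of total degree below 3 reproduces all 8 coefficients; solving the [1/2] Pade equations on them gives f(η) = (38*η/3 + 25/9)/(η**2 + 5*η/7 - 1), whose expansion matches every shown term.
Denominator factor (η**2 + 5*η/7 - 1): discriminant 221/49, real irrational roots -5/14 + (1/14)*sqrt(221) and -5/14 - (1/14)*sqrt(221); poles of order 1, moduli -5/14 + (1/14)*sqrt(221) and 5/14 + (1/14)*sqrt(221).
The radius of convergence is the smallest modulus among the singular points: -5/14 + (1/14)*sqrt(221).


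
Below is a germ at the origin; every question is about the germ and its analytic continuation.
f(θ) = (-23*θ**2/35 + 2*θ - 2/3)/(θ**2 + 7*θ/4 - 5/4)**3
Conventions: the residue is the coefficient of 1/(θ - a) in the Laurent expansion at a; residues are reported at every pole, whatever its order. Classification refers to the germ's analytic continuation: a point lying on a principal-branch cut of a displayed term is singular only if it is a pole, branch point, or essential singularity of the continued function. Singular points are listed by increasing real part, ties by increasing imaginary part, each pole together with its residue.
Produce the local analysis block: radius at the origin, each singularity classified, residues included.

Radius of convergence at 0: -7/8 + (1/8)*sqrt(129).
At -7/8 - (1/8)*sqrt(129): a pole of order 3; residue (532928/75134115)*sqrt(129).
At -7/8 + (1/8)*sqrt(129): a pole of order 3; residue -(532928/75134115)*sqrt(129).
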